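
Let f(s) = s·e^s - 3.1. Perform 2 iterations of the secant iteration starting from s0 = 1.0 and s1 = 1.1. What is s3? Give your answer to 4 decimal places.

1.0667

f(1.0) = -0.381718, f(1.1) = 0.204583
s2 = 1.100000 − 0.204583·(1.100000 − 1.000000) / (0.204583 − (-0.381718)) = 1.100000 − (0.020458)/(0.586301) = 1.065106
f(1.065106) = -0.009970
s3 = 1.065106 − (-0.009970)·(1.065106 − 1.100000) / (-0.009970 − 0.204583) = 1.065106 − (0.000348)/(-0.214553) = 1.066728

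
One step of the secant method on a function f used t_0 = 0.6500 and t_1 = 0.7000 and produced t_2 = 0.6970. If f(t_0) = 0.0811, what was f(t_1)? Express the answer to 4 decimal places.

-0.0052

The secant line through (0.6500, 0.0811) and (0.7000, f(t_1)) crosses zero at t_2 = 0.6970.
So (0.6500, 0.0811), (0.7000, f(t_1)), (0.6970, 0) are collinear:
f(t_1) = 0.0811 · (0.7000 − 0.6970) / (0.6500 − 0.6970) = 0.0811 · (0.003000)/(-0.047000) = -0.005177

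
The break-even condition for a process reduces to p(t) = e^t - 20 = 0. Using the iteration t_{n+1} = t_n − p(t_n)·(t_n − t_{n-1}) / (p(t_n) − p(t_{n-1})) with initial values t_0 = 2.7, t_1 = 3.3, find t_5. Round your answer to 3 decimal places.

2.996

p(2.7) = -5.12027, p(3.3) = 7.11264
t_2 = 3.30000 − 7.11264·(3.30000 − 2.70000) / (7.11264 − (-5.12027)) = 3.30000 − (4.26758)/(12.23291) = 2.95114
p(2.95114) = -0.87227
t_3 = 2.95114 − (-0.87227)·(2.95114 − 3.30000) / (-0.87227 − 7.11264) = 2.95114 − (0.30430)/(-7.98491) = 2.98925
p(2.98925) = -0.12925
t_4 = 2.98925 − (-0.12925)·(2.98925 − 2.95114) / (-0.12925 − (-0.87227)) = 2.98925 − (-0.00493)/(0.74302) = 2.99588
p(2.99588) = 0.00292
t_5 = 2.99588 − 0.00292·(2.99588 − 2.98925) / (0.00292 − (-0.12925)) = 2.99588 − (0.00002)/(0.13217) = 2.99573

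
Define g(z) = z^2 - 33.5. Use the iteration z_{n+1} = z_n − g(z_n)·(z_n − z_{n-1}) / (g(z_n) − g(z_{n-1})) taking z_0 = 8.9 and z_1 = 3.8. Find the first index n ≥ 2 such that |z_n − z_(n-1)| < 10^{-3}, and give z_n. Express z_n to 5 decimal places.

g(8.9) = 45.7100000, g(3.8) = -19.0600000
z_2 = 3.8000000 − (-19.0600000)·(-5.1000000)/(-64.7700000) = 5.3007874;  |Δ| = 1.5007874
g(5.3007874) = -5.4016529
z_3 = 5.3007874 − (-5.4016529)·(1.5007874)/(13.6583471) = 5.8943243;  |Δ| = 0.5935369
g(5.8943243) = 1.2430587
z_4 = 5.8943243 − 1.2430587·(0.5935369)/(6.6447116) = 5.7832884;  |Δ| = 0.1110358
g(5.7832884) = -0.0535749
z_5 = 5.7832884 − (-0.0535749)·(-0.1110358)/(-1.2966336) = 5.7878763;  |Δ| = 0.0045878
g(5.7878763) = -0.0004884
z_6 = 5.7878763 − (-0.0004884)·(0.0045878)/(0.0530865) = 5.7879185;  |Δ| = 0.0000422
|z_6 − z_5| = 0.0000422 < 10^{-3}

n = 6, z_n = 5.78792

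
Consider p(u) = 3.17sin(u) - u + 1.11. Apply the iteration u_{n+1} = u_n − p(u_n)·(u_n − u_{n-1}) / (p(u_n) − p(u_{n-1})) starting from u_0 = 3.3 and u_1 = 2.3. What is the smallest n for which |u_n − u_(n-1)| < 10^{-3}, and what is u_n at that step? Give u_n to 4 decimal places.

p(3.3) = -2.690054, p(2.3) = 1.173886
u_2 = 2.300000 − 1.173886·(-1.000000)/(3.863939) = 2.603805;  |Δ| = 0.303805
p(2.603805) = 0.129986
u_3 = 2.603805 − 0.129986·(0.303805)/(-1.043900) = 2.641635;  |Δ| = 0.037830
p(2.641635) = -0.011974
u_4 = 2.641635 − (-0.011974)·(0.037830)/(-0.141959) = 2.638444;  |Δ| = 0.003191
p(2.638444) = 0.000086
u_5 = 2.638444 − 0.000086·(-0.003191)/(0.012060) = 2.638467;  |Δ| = 0.000023
|u_5 − u_4| = 0.000023 < 10^{-3}

n = 5, u_n = 2.6385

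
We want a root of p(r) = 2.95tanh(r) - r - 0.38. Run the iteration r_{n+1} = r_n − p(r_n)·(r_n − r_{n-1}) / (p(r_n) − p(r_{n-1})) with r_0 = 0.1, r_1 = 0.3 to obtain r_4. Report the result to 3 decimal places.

p(0.1) = -0.18598, p(0.3) = 0.17937
r_2 = 0.30000 − 0.17937·(0.30000 − 0.10000) / (0.17937 − (-0.18598)) = 0.30000 − (0.03587)/(0.36535) = 0.20181
p(0.20181) = 0.00557
r_3 = 0.20181 − 0.00557·(0.20181 − 0.30000) / (0.00557 − 0.17937) = 0.20181 − (-0.00055)/(-0.17380) = 0.19866
p(0.19866) = -0.00020
r_4 = 0.19866 − (-0.00020)·(0.19866 − 0.20181) / (-0.00020 − 0.00557) = 0.19866 − (0.00000)/(-0.00578) = 0.19877

0.199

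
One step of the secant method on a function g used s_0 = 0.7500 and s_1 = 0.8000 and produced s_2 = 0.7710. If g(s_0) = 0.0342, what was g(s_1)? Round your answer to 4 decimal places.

The secant line through (0.7500, 0.0342) and (0.8000, g(s_1)) crosses zero at s_2 = 0.7710.
So (0.7500, 0.0342), (0.8000, g(s_1)), (0.7710, 0) are collinear:
g(s_1) = 0.0342 · (0.8000 − 0.7710) / (0.7500 − 0.7710) = 0.0342 · (0.029000)/(-0.021000) = -0.047229

-0.0472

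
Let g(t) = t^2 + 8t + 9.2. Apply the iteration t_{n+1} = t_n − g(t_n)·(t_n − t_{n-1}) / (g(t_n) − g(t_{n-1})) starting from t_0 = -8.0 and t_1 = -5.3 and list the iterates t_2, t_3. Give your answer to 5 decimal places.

-6.26415, -6.73372

g(-8.0) = 9.2000000, g(-5.3) = -5.1100000
t_2 = -5.3000000 − (-5.1100000)·(-5.3000000 − (-8.0000000)) / (-5.1100000 − 9.2000000) = -5.3000000 − (-13.7970000)/(-14.3100000) = -6.2641509
g(-6.2641509) = -1.6736205
t_3 = -6.2641509 − (-1.6736205)·(-6.2641509 − (-5.3000000)) / (-1.6736205 − (-5.1100000)) = -6.2641509 − (1.6136228)/(3.4363795) = -6.7337215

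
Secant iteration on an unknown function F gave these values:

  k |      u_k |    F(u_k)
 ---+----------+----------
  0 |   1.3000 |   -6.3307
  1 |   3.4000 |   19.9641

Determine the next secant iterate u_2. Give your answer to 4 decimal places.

1.8056

u_2 = 3.4000 − 19.9641·(3.4000 − 1.3000) / (19.9641 − (-6.3307))
   = 3.4000 − (41.924610)/(26.294800) = 1.805593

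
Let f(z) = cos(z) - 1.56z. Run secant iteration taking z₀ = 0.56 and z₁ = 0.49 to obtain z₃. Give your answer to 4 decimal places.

0.5474

f(0.56) = -0.026345, f(0.49) = 0.117933
z₂ = 0.490000 − 0.117933·(0.490000 − 0.560000) / (0.117933 − (-0.026345)) = 0.490000 − (-0.008255)/(0.144278) = 0.547218
f(0.547218) = 0.000315
z₃ = 0.547218 − 0.000315·(0.547218 − 0.490000) / (0.000315 − 0.117933) = 0.547218 − (0.000018)/(-0.117618) = 0.547371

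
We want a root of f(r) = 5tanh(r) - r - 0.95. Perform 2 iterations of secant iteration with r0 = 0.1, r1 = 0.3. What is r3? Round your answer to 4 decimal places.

f(0.1) = -0.551660, f(0.3) = 0.206563
r2 = 0.300000 − 0.206563·(0.300000 − 0.100000) / (0.206563 − (-0.551660)) = 0.300000 − (0.041313)/(0.758223) = 0.245514
f(0.245514) = 0.007971
r3 = 0.245514 − 0.007971·(0.245514 − 0.300000) / (0.007971 − 0.206563) = 0.245514 − (-0.000434)/(-0.198592) = 0.243327

0.2433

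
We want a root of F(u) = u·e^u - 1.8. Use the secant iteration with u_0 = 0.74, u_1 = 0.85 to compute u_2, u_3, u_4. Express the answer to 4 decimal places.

F(0.74) = -0.249008, F(0.85) = 0.188700
u_2 = 0.850000 − 0.188700·(0.850000 − 0.740000) / (0.188700 − (-0.249008)) = 0.850000 − (0.020757)/(0.437708) = 0.802578
F(0.802578) = -0.009219
u_3 = 0.802578 − (-0.009219)·(0.802578 − 0.850000) / (-0.009219 − 0.188700) = 0.802578 − (0.000437)/(-0.197919) = 0.804787
F(0.804787) = -0.000319
u_4 = 0.804787 − (-0.000319)·(0.804787 − 0.802578) / (-0.000319 − (-0.009219)) = 0.804787 − (-0.000001)/(0.008900) = 0.804866

0.8026, 0.8048, 0.8049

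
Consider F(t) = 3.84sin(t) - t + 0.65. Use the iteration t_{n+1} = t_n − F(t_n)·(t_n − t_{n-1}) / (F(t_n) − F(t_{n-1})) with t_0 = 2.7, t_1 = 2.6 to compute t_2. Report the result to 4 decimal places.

F(2.7) = -0.408861, F(2.6) = 0.029525
t_2 = 2.600000 − 0.029525·(2.600000 − 2.700000) / (0.029525 − (-0.408861)) = 2.600000 − (-0.002953)/(0.438387) = 2.606735

2.6067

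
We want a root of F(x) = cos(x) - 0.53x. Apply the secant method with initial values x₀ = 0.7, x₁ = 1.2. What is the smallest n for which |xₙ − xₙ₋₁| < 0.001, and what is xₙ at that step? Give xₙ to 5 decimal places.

F(0.7) = 0.3938422, F(1.2) = -0.2736422
x₂ = 1.2000000 − (-0.2736422)·(0.5000000)/(-0.6674844) = 0.9950198;  |Δ| = 0.2049802
F(0.9950198) = 0.0171258
x₃ = 0.9950198 − 0.0171258·(-0.2049802)/(0.2907681) = 1.0070928;  |Δ| = 0.0120731
F(1.0070928) = 0.0005612
x₄ = 1.0070928 − 0.0005612·(0.0120731)/(-0.0165647) = 1.0075018;  |Δ| = 0.0004090
|x₄ − x₃| = 0.0004090 < 0.001

n = 4, xₙ = 1.00750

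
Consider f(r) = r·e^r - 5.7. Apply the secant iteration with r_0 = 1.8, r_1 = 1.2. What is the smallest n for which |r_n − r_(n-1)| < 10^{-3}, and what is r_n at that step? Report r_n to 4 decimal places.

n = 5, r_n = 1.4023

f(1.8) = 5.189365, f(1.2) = -1.715860
r_2 = 1.200000 − (-1.715860)·(-0.600000)/(-6.905225) = 1.349092;  |Δ| = 0.149092
f(1.349092) = -0.500699
r_3 = 1.349092 − (-0.500699)·(0.149092)/(1.215161) = 1.410525;  |Δ| = 0.061432
f(1.410525) = 0.080479
r_4 = 1.410525 − 0.080479·(0.061432)/(0.581177) = 1.402018;  |Δ| = 0.008507
f(1.402018) = -0.003053
r_5 = 1.402018 − (-0.003053)·(-0.008507)/(-0.083532) = 1.402329;  |Δ| = 0.000311
|r_5 − r_4| = 0.000311 < 10^{-3}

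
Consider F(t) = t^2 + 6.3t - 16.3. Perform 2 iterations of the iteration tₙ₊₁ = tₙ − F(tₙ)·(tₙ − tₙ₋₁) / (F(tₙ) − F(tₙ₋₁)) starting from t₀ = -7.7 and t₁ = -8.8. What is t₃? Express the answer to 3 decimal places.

-8.269

F(-7.7) = -5.52000, F(-8.8) = 5.70000
t₂ = -8.80000 − 5.70000·(-8.80000 − (-7.70000)) / (5.70000 − (-5.52000)) = -8.80000 − (-6.27000)/(11.22000) = -8.24118
F(-8.24118) = -0.30242
t₃ = -8.24118 − (-0.30242)·(-8.24118 − (-8.80000)) / (-0.30242 − 5.70000) = -8.24118 − (-0.16900)/(-6.00242) = -8.26933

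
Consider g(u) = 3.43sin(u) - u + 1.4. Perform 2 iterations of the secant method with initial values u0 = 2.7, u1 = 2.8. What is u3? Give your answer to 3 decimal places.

2.740

g(2.7) = 0.16591, g(2.8) = -0.25099
u2 = 2.80000 − (-0.25099)·(2.80000 − 2.70000) / (-0.25099 − 0.16591) = 2.80000 − (-0.02510)/(-0.41690) = 2.73980
g(2.73980) = 0.00158
u3 = 2.73980 − 0.00158·(2.73980 − 2.80000) / (0.00158 − (-0.25099)) = 2.73980 − (-0.00010)/(0.25257) = 2.74017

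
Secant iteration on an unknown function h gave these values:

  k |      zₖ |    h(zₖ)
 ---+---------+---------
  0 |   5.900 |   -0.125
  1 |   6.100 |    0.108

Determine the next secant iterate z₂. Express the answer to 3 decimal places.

z₂ = 6.100 − 0.108·(6.100 − 5.900) / (0.108 − (-0.125))
   = 6.100 − (0.02160)/(0.23300) = 6.00730

6.007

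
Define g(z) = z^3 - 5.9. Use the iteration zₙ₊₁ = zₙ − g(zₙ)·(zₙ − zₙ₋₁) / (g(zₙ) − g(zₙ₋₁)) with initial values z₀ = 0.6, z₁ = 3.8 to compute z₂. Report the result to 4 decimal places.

0.9328

g(0.6) = -5.684000, g(3.8) = 48.972000
z₂ = 3.800000 − 48.972000·(3.800000 − 0.600000) / (48.972000 − (-5.684000)) = 3.800000 − (156.710400)/(54.656000) = 0.932787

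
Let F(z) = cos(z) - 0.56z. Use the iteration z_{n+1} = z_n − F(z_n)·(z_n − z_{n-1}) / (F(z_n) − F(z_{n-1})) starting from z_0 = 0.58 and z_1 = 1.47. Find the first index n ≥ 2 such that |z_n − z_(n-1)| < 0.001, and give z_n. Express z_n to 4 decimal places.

n = 5, z_n = 0.9859

F(0.58) = 0.511663, F(1.47) = -0.722574
z_2 = 1.470000 − (-0.722574)·(0.890000)/(-1.234237) = 0.948957;  |Δ| = 0.521043
F(0.948957) = 0.051116
z_3 = 0.948957 − 0.051116·(-0.521043)/(0.773690) = 0.983381;  |Δ| = 0.034424
F(0.983381) = 0.003519
z_4 = 0.983381 − 0.003519·(0.034424)/(-0.047597) = 0.985925;  |Δ| = 0.002545
F(0.985925) = -0.000026
z_5 = 0.985925 − (-0.000026)·(0.002545)/(-0.003545) = 0.985906;  |Δ| = 0.000019
|z_5 − z_4| = 0.000019 < 0.001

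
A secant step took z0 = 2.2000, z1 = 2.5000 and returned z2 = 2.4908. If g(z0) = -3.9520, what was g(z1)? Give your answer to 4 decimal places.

The secant line through (2.2000, -3.9520) and (2.5000, g(z1)) crosses zero at z2 = 2.4908.
So (2.2000, -3.9520), (2.5000, g(z1)), (2.4908, 0) are collinear:
g(z1) = -3.9520 · (2.5000 − 2.4908) / (2.2000 − 2.4908) = -3.9520 · (0.009200)/(-0.290800) = 0.125029

0.1250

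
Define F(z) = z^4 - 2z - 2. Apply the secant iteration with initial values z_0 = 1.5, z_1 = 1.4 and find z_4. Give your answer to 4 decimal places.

F(1.5) = 0.062500, F(1.4) = -0.958400
z_2 = 1.400000 − (-0.958400)·(1.400000 − 1.500000) / (-0.958400 − 0.062500) = 1.400000 − (0.095840)/(-1.020900) = 1.493878
F(1.493878) = -0.007399
z_3 = 1.493878 − (-0.007399)·(1.493878 − 1.400000) / (-0.007399 − (-0.958400)) = 1.493878 − (-0.000695)/(0.951001) = 1.494608
F(1.494608) = 0.000887
z_4 = 1.494608 − 0.000887·(1.494608 − 1.493878) / (0.000887 − (-0.007399)) = 1.494608 − (0.000001)/(0.008286) = 1.494530

1.4945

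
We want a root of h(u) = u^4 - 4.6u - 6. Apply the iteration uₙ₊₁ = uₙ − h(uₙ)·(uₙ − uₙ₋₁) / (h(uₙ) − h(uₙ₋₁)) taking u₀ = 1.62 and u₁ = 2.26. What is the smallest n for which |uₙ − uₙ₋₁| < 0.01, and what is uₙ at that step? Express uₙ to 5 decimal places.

h(1.62) = -6.5645246, h(2.26) = 9.6915778
u₂ = 2.2600000 − 9.6915778·(0.6400000)/(16.2561024) = 1.8784442;  |Δ| = 0.3815558
h(1.8784442) = -2.1901593
u₃ = 1.8784442 − (-2.1901593)·(-0.3815558)/(-11.8817370) = 1.9487764;  |Δ| = 0.0703321
h(1.9487764) = -0.5416235
u₄ = 1.9487764 − (-0.5416235)·(0.0703321)/(1.6485358) = 1.9718839;  |Δ| = 0.0231075
h(1.9718839) = 0.0484128
u₅ = 1.9718839 − 0.0484128·(0.0231075)/(0.5900363) = 1.9699879;  |Δ| = 0.0018960
|u₅ − u₄| = 0.0018960 < 0.01

n = 5, uₙ = 1.96999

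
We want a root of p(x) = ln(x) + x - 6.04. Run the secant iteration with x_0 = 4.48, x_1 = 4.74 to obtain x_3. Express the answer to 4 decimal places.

4.5294

p(4.48) = -0.060377, p(4.74) = 0.256037
x_2 = 4.740000 − 0.256037·(4.740000 − 4.480000) / (0.256037 − (-0.060377)) = 4.740000 − (0.066570)/(0.316414) = 4.529612
p(4.529612) = 0.000249
x_3 = 4.529612 − 0.000249·(4.529612 − 4.740000) / (0.000249 − 0.256037) = 4.529612 − (-0.000052)/(-0.255789) = 4.529408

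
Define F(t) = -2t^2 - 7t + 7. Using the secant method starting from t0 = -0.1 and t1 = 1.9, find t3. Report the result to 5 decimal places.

0.77792

F(-0.1) = 7.6800000, F(1.9) = -13.5200000
t2 = 1.9000000 − (-13.5200000)·(1.9000000 − (-0.1000000)) / (-13.5200000 − 7.6800000) = 1.9000000 − (-27.0400000)/(-21.2000000) = 0.6245283
F(0.6245283) = 1.8482307
t3 = 0.6245283 − 1.8482307·(0.6245283 − 1.9000000) / (1.8482307 − (-13.5200000)) = 0.6245283 − (-2.3573659)/(15.3682307) = 0.7779205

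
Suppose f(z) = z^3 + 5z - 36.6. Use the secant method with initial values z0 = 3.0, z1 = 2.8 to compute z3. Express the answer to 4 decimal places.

f(3.0) = 5.400000, f(2.8) = -0.648000
z2 = 2.800000 − (-0.648000)·(2.800000 − 3.000000) / (-0.648000 − 5.400000) = 2.800000 − (0.129600)/(-6.048000) = 2.821429
f(2.821429) = -0.032990
z3 = 2.821429 − (-0.032990)·(2.821429 − 2.800000) / (-0.032990 − (-0.648000)) = 2.821429 − (-0.000707)/(0.615010) = 2.822578

2.8226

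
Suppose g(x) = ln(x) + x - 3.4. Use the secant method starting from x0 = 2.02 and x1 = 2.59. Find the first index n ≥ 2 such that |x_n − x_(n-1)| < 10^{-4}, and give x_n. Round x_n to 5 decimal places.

n = 4, x_n = 2.48837

g(2.02) = -0.6769025, g(2.59) = 0.1416579
x2 = 2.5900000 − 0.1416579·(0.5700000)/(0.8185604) = 2.4913573;  |Δ| = 0.0986427
g(2.4913573) = 0.0041850
x3 = 2.4913573 − 0.0041850·(-0.0986427)/(-0.1374729) = 2.4883544;  |Δ| = 0.0030029
g(2.4883544) = -0.0000240
x4 = 2.4883544 − (-0.0000240)·(-0.0030029)/(-0.0042090) = 2.4883715;  |Δ| = 0.0000171
|x4 − x3| = 0.0000171 < 10^{-4}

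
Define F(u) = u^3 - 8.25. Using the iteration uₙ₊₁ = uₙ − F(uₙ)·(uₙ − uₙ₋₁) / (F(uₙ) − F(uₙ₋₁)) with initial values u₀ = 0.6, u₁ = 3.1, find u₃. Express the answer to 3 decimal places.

1.684

F(0.6) = -8.03400, F(3.1) = 21.54100
u₂ = 3.10000 − 21.54100·(3.10000 − 0.60000) / (21.54100 − (-8.03400)) = 3.10000 − (53.85250)/(29.57500) = 1.27912
F(1.27912) = -6.15717
u₃ = 1.27912 − (-6.15717)·(1.27912 − 3.10000) / (-6.15717 − 21.54100) = 1.27912 − (11.21146)/(-27.69817) = 1.68389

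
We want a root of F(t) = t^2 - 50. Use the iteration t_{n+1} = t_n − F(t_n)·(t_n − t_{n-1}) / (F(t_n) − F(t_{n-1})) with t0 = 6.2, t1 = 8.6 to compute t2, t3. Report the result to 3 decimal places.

6.981, 7.062

F(6.2) = -11.56000, F(8.6) = 23.96000
t2 = 8.60000 − 23.96000·(8.60000 − 6.20000) / (23.96000 − (-11.56000)) = 8.60000 − (57.50400)/(35.52000) = 6.98108
F(6.98108) = -1.26451
t3 = 6.98108 − (-1.26451)·(6.98108 − 8.60000) / (-1.26451 − 23.96000) = 6.98108 − (2.04713)/(-25.22451) = 7.06224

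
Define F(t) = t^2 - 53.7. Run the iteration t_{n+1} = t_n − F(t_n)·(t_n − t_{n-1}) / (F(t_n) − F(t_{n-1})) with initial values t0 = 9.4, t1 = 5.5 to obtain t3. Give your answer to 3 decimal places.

F(9.4) = 34.66000, F(5.5) = -23.45000
t2 = 5.50000 − (-23.45000)·(5.50000 − 9.40000) / (-23.45000 − 34.66000) = 5.50000 − (91.45500)/(-58.11000) = 7.07383
F(7.07383) = -3.66099
t3 = 7.07383 − (-3.66099)·(7.07383 − 5.50000) / (-3.66099 − (-23.45000)) = 7.07383 − (-5.76176)/(19.78901) = 7.36499

7.365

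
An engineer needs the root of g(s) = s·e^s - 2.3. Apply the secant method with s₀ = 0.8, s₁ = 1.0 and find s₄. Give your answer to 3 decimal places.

g(0.8) = -0.51957, g(1.0) = 0.41828
s₂ = 1.00000 − 0.41828·(1.00000 − 0.80000) / (0.41828 − (-0.51957)) = 1.00000 − (0.08366)/(0.93785) = 0.91080
g(0.91080) = -0.03547
s₃ = 0.91080 − (-0.03547)·(0.91080 − 1.00000) / (-0.03547 − 0.41828) = 0.91080 − (0.00316)/(-0.45375) = 0.91777
g(0.91777) = -0.00217
s₄ = 0.91777 − (-0.00217)·(0.91777 − 0.91080) / (-0.00217 − (-0.03547)) = 0.91777 − (-0.00002)/(0.03330) = 0.91823

0.918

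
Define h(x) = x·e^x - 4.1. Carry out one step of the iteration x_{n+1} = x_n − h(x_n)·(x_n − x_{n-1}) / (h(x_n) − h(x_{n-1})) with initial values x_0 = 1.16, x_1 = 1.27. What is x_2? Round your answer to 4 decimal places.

1.2135

h(1.16) = -0.399677, h(1.27) = 0.422283
x_2 = 1.270000 − 0.422283·(1.270000 − 1.160000) / (0.422283 − (-0.399677)) = 1.270000 − (0.046451)/(0.821960) = 1.213487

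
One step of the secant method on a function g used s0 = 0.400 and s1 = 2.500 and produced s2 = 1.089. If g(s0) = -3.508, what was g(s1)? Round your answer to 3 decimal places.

The secant line through (0.400, -3.508) and (2.500, g(s1)) crosses zero at s2 = 1.089.
So (0.400, -3.508), (2.500, g(s1)), (1.089, 0) are collinear:
g(s1) = -3.508 · (2.500 − 1.089) / (0.400 − 1.089) = -3.508 · (1.41100)/(-0.68900) = 7.18402

7.184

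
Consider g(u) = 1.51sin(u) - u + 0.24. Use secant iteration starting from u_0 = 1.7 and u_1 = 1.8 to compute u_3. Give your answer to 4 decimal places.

g(1.7) = 0.037414, g(1.8) = -0.089490
u_2 = 1.800000 − (-0.089490)·(1.800000 − 1.700000) / (-0.089490 − 0.037414) = 1.800000 − (-0.008949)/(-0.126904) = 1.729482
g(1.729482) = 0.001546
u_3 = 1.729482 − 0.001546·(1.729482 − 1.800000) / (0.001546 − (-0.089490)) = 1.729482 − (-0.000109)/(0.091036) = 1.730680

1.7307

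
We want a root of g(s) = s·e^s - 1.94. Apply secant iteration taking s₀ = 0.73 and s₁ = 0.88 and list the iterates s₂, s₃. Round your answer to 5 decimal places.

g(0.73) = -0.4251912, g(0.88) = 0.1815917
s₂ = 0.8800000 − 0.1815917·(0.8800000 − 0.7300000) / (0.1815917 − (-0.4251912)) = 0.8800000 − (0.0272388)/(0.6067829) = 0.8351095
g(0.8351095) = -0.0150169
s₃ = 0.8351095 − (-0.0150169)·(0.8351095 − 0.8800000) / (-0.0150169 − 0.1815917) = 0.8351095 − (0.0006741)/(-0.1966087) = 0.8385383

0.83511, 0.83854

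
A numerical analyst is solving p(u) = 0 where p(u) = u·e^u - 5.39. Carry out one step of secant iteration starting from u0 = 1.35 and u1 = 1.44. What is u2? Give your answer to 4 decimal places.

p(1.35) = -0.182476, p(1.44) = 0.687802
u2 = 1.440000 − 0.687802·(1.440000 − 1.350000) / (0.687802 − (-0.182476)) = 1.440000 − (0.061902)/(0.870278) = 1.368871

1.3689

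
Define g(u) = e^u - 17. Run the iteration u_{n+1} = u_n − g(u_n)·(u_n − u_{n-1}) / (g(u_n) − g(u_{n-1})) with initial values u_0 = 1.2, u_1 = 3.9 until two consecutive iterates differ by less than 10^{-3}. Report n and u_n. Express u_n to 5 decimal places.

g(1.2) = -13.6798831, g(3.9) = 32.4024491
u_2 = 3.9000000 − 32.4024491·(2.7000000)/(46.0823322) = 2.0015151;  |Δ| = 1.8984849
g(2.0015151) = -9.5997404
u_3 = 2.0015151 − (-9.5997404)·(-1.8984849)/(-42.0021895) = 2.4354201;  |Δ| = 0.4339051
g(2.4354201) = -5.5793841
u_4 = 2.4354201 − (-5.5793841)·(0.4339051)/(4.0203563) = 3.0375864;  |Δ| = 0.6021663
g(3.0375864) = 3.8548472
u_5 = 3.0375864 − 3.8548472·(0.6021663)/(9.4342313) = 2.7915400;  |Δ| = 0.2460464
g(2.7915400) = -0.6938886
u_6 = 2.7915400 − (-0.6938886)·(-0.2460464)/(-4.5487358) = 2.8290732;  |Δ| = 0.0375332
g(2.8290732) = -0.0702367
u_7 = 2.8290732 − (-0.0702367)·(0.0375332)/(0.6236519) = 2.8333003;  |Δ| = 0.0042271
g(2.8333003) = 0.0014778
u_8 = 2.8333003 − 0.0014778·(0.0042271)/(0.0717145) = 2.8332132;  |Δ| = 0.0000871
|u_8 − u_7| = 0.0000871 < 10^{-3}

n = 8, u_n = 2.83321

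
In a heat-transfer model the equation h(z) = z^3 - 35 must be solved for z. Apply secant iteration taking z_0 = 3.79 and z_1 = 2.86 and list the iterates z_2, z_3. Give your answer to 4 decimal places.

h(3.79) = 19.439939, h(2.86) = -11.606344
z_2 = 2.860000 − (-11.606344)·(2.860000 − 3.790000) / (-11.606344 − 19.439939) = 2.860000 − (10.793900)/(-31.046283) = 3.207671
h(3.207671) = -1.995774
z_3 = 3.207671 − (-1.995774)·(3.207671 − 2.860000) / (-1.995774 − (-11.606344)) = 3.207671 − (-0.693873)/(9.610570) = 3.279870

3.2077, 3.2799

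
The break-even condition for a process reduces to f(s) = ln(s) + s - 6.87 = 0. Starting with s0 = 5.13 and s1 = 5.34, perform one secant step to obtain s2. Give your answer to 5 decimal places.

f(5.13) = -0.1048943, f(5.34) = 0.1452257
s2 = 5.3400000 − 0.1452257·(5.3400000 − 5.1300000) / (0.1452257 − (-0.1048943)) = 5.3400000 − (0.0304974)/(0.2501200) = 5.2180690

5.21807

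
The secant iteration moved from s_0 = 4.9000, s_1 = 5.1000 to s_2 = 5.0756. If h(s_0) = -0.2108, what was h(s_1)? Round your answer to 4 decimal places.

0.0293

The secant line through (4.9000, -0.2108) and (5.1000, h(s_1)) crosses zero at s_2 = 5.0756.
So (4.9000, -0.2108), (5.1000, h(s_1)), (5.0756, 0) are collinear:
h(s_1) = -0.2108 · (5.1000 − 5.0756) / (4.9000 − 5.0756) = -0.2108 · (0.024400)/(-0.175600) = 0.029291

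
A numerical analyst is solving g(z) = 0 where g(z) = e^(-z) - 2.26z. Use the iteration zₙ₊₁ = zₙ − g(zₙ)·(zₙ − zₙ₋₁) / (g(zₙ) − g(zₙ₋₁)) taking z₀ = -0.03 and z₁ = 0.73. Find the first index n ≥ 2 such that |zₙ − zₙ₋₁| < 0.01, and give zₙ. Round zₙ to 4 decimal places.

n = 4, zₙ = 0.3210

g(-0.03) = 1.098255, g(0.73) = -1.167891
z₂ = 0.730000 − (-1.167891)·(0.760000)/(-2.266146) = 0.338323;  |Δ| = 0.391677
g(0.338323) = -0.051645
z₃ = 0.338323 − (-0.051645)·(-0.391677)/(1.116246) = 0.320201;  |Δ| = 0.018122
g(0.320201) = 0.002348
z₄ = 0.320201 − 0.002348·(-0.018122)/(0.053993) = 0.320989;  |Δ| = 0.000788
|z₄ − z₃| = 0.000788 < 0.01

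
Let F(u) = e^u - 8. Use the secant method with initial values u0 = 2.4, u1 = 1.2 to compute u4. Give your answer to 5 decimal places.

F(2.4) = 3.0231764, F(1.2) = -4.6798831
u2 = 1.2000000 − (-4.6798831)·(1.2000000 − 2.4000000) / (-4.6798831 − 3.0231764) = 1.2000000 − (5.6158597)/(-7.7030595) = 1.9290428
F(1.9290428) = -1.1170815
u3 = 1.9290428 − (-1.1170815)·(1.9290428 − 1.2000000) / (-1.1170815 − (-4.6798831)) = 1.9290428 − (-0.8144002)/(3.5628015) = 2.1576270
F(2.1576270) = 0.6505852
u4 = 2.1576270 − 0.6505852·(2.1576270 − 1.9290428) / (0.6505852 − (-1.1170815)) = 2.1576270 − (0.1487135)/(1.7676668) = 2.0734971

2.07350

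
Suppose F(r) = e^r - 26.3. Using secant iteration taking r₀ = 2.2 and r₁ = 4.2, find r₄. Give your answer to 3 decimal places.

3.321

F(2.2) = -17.27499, F(4.2) = 40.38633
r₂ = 4.20000 − 40.38633·(4.20000 − 2.20000) / (40.38633 − (-17.27499)) = 4.20000 − (80.77266)/(57.66132) = 2.79919
F(2.79919) = -9.86870
r₃ = 2.79919 − (-9.86870)·(2.79919 − 4.20000) / (-9.86870 − 40.38633) = 2.79919 − (13.82419)/(-50.25503) = 3.07427
F(3.07427) = -4.66594
r₄ = 3.07427 − (-4.66594)·(3.07427 − 2.79919) / (-4.66594 − (-9.86870)) = 3.07427 − (-1.28351)/(5.20276) = 3.32097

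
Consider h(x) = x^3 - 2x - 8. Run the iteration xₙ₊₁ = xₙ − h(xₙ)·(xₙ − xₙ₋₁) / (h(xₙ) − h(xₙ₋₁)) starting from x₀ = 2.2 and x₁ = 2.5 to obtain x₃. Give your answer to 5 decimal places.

h(2.2) = -1.7520000, h(2.5) = 2.6250000
x₂ = 2.5000000 − 2.6250000·(2.5000000 − 2.2000000) / (2.6250000 − (-1.7520000)) = 2.5000000 − (0.7875000)/(4.3770000) = 2.3200822
h(2.3200822) = -0.1516684
x₃ = 2.3200822 − (-0.1516684)·(2.3200822 − 2.5000000) / (-0.1516684 − 2.6250000) = 2.3200822 − (0.0272878)/(-2.7766684) = 2.3299098

2.32991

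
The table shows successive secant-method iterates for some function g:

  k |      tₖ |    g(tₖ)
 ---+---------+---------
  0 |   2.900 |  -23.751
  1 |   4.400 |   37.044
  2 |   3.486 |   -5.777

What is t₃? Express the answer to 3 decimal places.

t₃ = 3.486 − (-5.777)·(3.486 − 4.400) / (-5.777 − 37.044)
   = 3.486 − (5.28018)/(-42.82100) = 3.60931

3.609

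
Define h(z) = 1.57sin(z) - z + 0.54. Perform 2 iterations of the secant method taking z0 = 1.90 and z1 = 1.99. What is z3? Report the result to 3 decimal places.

1.980

h(1.90) = 0.12569, h(1.99) = -0.01594
z2 = 1.99000 − (-0.01594)·(1.99000 − 1.90000) / (-0.01594 − 0.12569) = 1.99000 − (-0.00143)/(-0.14163) = 1.97987
h(1.97987) = 0.00059
z3 = 1.97987 − 0.00059·(1.97987 − 1.99000) / (0.00059 − (-0.01594)) = 1.97987 − (-0.00001)/(0.01653) = 1.98023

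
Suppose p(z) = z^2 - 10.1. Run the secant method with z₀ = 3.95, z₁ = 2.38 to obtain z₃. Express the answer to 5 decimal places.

3.19227

p(3.95) = 5.5025000, p(2.38) = -4.4356000
z₂ = 2.3800000 − (-4.4356000)·(2.3800000 − 3.9500000) / (-4.4356000 − 5.5025000) = 2.3800000 − (6.9638920)/(-9.9381000) = 3.0807267
p(3.0807267) = -0.6091230
z₃ = 3.0807267 − (-0.6091230)·(3.0807267 − 2.3800000) / (-0.6091230 − (-4.4356000)) = 3.0807267 − (-0.4268288)/(3.8264770) = 3.1922728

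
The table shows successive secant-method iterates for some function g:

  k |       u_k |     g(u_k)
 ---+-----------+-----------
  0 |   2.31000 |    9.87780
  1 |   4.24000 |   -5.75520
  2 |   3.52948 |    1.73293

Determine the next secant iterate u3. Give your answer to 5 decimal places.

u3 = 3.52948 − 1.73293·(3.52948 − 4.24000) / (1.73293 − (-5.75520))
   = 3.52948 − (-1.2312814)/(7.4881300) = 3.6939111

3.69391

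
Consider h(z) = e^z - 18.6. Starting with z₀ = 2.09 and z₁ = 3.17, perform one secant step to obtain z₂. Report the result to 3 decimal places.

2.812

h(2.09) = -10.51508, h(3.17) = 5.20748
z₂ = 3.17000 − 5.20748·(3.17000 − 2.09000) / (5.20748 − (-10.51508)) = 3.17000 − (5.62408)/(15.72257) = 2.81229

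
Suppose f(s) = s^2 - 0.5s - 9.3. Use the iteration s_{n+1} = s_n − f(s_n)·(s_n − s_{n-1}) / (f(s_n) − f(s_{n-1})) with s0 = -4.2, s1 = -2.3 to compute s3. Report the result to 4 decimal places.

-2.8192

f(-4.2) = 10.440000, f(-2.3) = -2.860000
s2 = -2.300000 − (-2.860000)·(-2.300000 − (-4.200000)) / (-2.860000 − 10.440000) = -2.300000 − (-5.434000)/(-13.300000) = -2.708571
f(-2.708571) = -0.609355
s3 = -2.708571 − (-0.609355)·(-2.708571 − (-2.300000)) / (-0.609355 − (-2.860000)) = -2.708571 − (0.248965)/(2.250645) = -2.819191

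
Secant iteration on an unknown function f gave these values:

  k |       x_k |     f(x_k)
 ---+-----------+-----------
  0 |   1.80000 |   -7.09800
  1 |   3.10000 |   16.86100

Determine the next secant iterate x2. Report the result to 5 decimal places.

2.18513

x2 = 3.10000 − 16.86100·(3.10000 − 1.80000) / (16.86100 − (-7.09800))
   = 3.10000 − (21.9193000)/(23.9590000) = 2.1851329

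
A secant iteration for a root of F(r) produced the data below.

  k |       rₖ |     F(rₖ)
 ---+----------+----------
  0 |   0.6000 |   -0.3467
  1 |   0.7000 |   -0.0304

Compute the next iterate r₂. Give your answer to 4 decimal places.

r₂ = 0.7000 − (-0.0304)·(0.7000 − 0.6000) / (-0.0304 − (-0.3467))
   = 0.7000 − (-0.003040)/(0.316300) = 0.709611

0.7096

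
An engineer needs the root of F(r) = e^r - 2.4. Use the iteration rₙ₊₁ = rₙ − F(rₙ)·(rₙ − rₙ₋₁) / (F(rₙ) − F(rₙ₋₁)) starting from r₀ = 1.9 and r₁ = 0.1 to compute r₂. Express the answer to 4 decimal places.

F(1.9) = 4.285894, F(0.1) = -1.294829
r₂ = 0.100000 − (-1.294829)·(0.100000 − 1.900000) / (-1.294829 − 4.285894) = 0.100000 − (2.330692)/(-5.580724) = 0.517633

0.5176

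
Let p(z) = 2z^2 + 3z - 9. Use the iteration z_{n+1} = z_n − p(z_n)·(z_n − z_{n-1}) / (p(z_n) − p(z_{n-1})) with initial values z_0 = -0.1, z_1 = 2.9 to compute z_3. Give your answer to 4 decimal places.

1.3644

p(-0.1) = -9.280000, p(2.9) = 16.520000
z_2 = 2.900000 − 16.520000·(2.900000 − (-0.100000)) / (16.520000 − (-9.280000)) = 2.900000 − (49.560000)/(25.800000) = 0.979070
p(0.979070) = -4.145635
z_3 = 0.979070 − (-4.145635)·(0.979070 − 2.900000) / (-4.145635 − 16.520000) = 0.979070 − (7.963477)/(-20.665635) = 1.364419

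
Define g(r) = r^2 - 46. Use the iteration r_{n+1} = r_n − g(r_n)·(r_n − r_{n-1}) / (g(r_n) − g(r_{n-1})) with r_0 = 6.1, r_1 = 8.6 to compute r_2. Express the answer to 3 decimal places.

6.698

g(6.1) = -8.79000, g(8.6) = 27.96000
r_2 = 8.60000 − 27.96000·(8.60000 − 6.10000) / (27.96000 − (-8.79000)) = 8.60000 − (69.90000)/(36.75000) = 6.69796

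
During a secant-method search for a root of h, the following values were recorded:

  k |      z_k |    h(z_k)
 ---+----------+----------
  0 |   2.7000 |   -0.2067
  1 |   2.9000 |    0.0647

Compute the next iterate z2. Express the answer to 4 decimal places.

2.8523

z2 = 2.9000 − 0.0647·(2.9000 − 2.7000) / (0.0647 − (-0.2067))
   = 2.9000 − (0.012940)/(0.271400) = 2.852321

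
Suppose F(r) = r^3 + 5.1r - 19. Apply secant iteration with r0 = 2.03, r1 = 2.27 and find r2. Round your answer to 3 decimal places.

F(2.03) = -0.28157, F(2.27) = 4.27408
r2 = 2.27000 − 4.27408·(2.27000 − 2.03000) / (4.27408 − (-0.28157)) = 2.27000 − (1.02578)/(4.55566) = 2.04483

2.045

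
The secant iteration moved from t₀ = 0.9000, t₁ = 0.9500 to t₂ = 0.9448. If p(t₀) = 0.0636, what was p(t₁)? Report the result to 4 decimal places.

The secant line through (0.9000, 0.0636) and (0.9500, p(t₁)) crosses zero at t₂ = 0.9448.
So (0.9000, 0.0636), (0.9500, p(t₁)), (0.9448, 0) are collinear:
p(t₁) = 0.0636 · (0.9500 − 0.9448) / (0.9000 − 0.9448) = 0.0636 · (0.005200)/(-0.044800) = -0.007382

-0.0074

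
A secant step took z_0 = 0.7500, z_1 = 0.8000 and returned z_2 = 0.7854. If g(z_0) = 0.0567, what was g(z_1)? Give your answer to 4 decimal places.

The secant line through (0.7500, 0.0567) and (0.8000, g(z_1)) crosses zero at z_2 = 0.7854.
So (0.7500, 0.0567), (0.8000, g(z_1)), (0.7854, 0) are collinear:
g(z_1) = 0.0567 · (0.8000 − 0.7854) / (0.7500 − 0.7854) = 0.0567 · (0.014600)/(-0.035400) = -0.023385

-0.0234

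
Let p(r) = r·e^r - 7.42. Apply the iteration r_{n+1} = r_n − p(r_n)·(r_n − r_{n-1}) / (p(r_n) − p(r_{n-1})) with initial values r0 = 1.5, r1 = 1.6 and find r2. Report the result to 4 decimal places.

p(1.5) = -0.697466, p(1.6) = 0.504852
r2 = 1.600000 − 0.504852·(1.600000 − 1.500000) / (0.504852 − (-0.697466)) = 1.600000 − (0.050485)/(1.202318) = 1.558010

1.5580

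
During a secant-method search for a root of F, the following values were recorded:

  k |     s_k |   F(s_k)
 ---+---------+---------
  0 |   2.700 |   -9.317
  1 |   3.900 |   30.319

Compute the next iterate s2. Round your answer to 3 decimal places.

s2 = 3.900 − 30.319·(3.900 − 2.700) / (30.319 − (-9.317))
   = 3.900 − (36.38280)/(39.63600) = 2.98208

2.982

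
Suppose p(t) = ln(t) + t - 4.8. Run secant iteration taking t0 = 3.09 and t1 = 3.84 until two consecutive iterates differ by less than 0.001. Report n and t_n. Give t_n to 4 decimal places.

n = 4, t_n = 3.5368

p(3.09) = -0.581829, p(3.84) = 0.385472
t2 = 3.840000 − 0.385472·(0.750000)/(0.967301) = 3.541123;  |Δ| = 0.298877
p(3.541123) = 0.005567
t3 = 3.541123 − 0.005567·(-0.298877)/(-0.379906) = 3.536743;  |Δ| = 0.004379
p(3.536743) = -0.000050
t4 = 3.536743 − (-0.000050)·(-0.004379)/(-0.005617) = 3.536783;  |Δ| = 0.000039
|t4 − t3| = 0.000039 < 0.001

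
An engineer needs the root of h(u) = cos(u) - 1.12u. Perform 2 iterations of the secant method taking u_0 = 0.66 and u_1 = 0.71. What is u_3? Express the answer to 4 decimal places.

h(0.66) = 0.050792, h(0.71) = -0.036838
u_2 = 0.710000 − (-0.036838)·(0.710000 − 0.660000) / (-0.036838 − 0.050792) = 0.710000 − (-0.001842)/(-0.087630) = 0.688981
h(0.688981) = 0.000236
u_3 = 0.688981 − 0.000236·(0.688981 − 0.710000) / (0.000236 − (-0.036838)) = 0.688981 − (-0.000005)/(0.037074) = 0.689115

0.6891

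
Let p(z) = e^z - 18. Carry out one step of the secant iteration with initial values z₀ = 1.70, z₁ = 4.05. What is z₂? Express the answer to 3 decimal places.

p(1.70) = -12.52605, p(4.05) = 39.39746
z₂ = 4.05000 − 39.39746·(4.05000 − 1.70000) / (39.39746 − (-12.52605)) = 4.05000 − (92.58402)/(51.92351) = 2.26692

2.267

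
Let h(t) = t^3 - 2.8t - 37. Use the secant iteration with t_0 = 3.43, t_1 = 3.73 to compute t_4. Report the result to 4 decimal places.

3.6117

h(3.43) = -6.250393, h(3.73) = 4.451117
t_2 = 3.730000 − 4.451117·(3.730000 − 3.430000) / (4.451117 − (-6.250393)) = 3.730000 − (1.335335)/(10.701510) = 3.605220
h(3.605220) = -0.235370
t_3 = 3.605220 − (-0.235370)·(3.605220 − 3.730000) / (-0.235370 − 4.451117) = 3.605220 − (0.029370)/(-4.686487) = 3.611487
h(3.611487) = -0.008130
t_4 = 3.611487 − (-0.008130)·(3.611487 − 3.605220) / (-0.008130 − (-0.235370)) = 3.611487 − (-0.000051)/(0.227240) = 3.611711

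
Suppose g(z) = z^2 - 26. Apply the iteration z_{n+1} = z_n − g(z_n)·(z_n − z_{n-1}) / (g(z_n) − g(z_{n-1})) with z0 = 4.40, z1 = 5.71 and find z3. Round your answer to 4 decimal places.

5.0966

g(4.40) = -6.640000, g(5.71) = 6.604100
z2 = 5.710000 − 6.604100·(5.710000 − 4.400000) / (6.604100 − (-6.640000)) = 5.710000 − (8.651371)/(13.244100) = 5.056775
g(5.056775) = -0.429022
z3 = 5.056775 − (-0.429022)·(5.056775 − 5.710000) / (-0.429022 − 6.604100) = 5.056775 − (0.280248)/(-7.033122) = 5.096622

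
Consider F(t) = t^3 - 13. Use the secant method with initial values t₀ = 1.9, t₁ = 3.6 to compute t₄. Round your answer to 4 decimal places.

2.3579

F(1.9) = -6.141000, F(3.6) = 33.656000
t₂ = 3.600000 − 33.656000·(3.600000 − 1.900000) / (33.656000 − (-6.141000)) = 3.600000 − (57.215200)/(39.797000) = 2.162324
F(2.162324) = -2.889743
t₃ = 2.162324 − (-2.889743)·(2.162324 − 3.600000) / (-2.889743 − 33.656000) = 2.162324 − (4.154515)/(-36.545743) = 2.276004
F(2.276004) = -1.209863
t₄ = 2.276004 − (-1.209863)·(2.276004 − 2.162324) / (-1.209863 − (-2.889743)) = 2.276004 − (-0.137537)/(1.679881) = 2.357877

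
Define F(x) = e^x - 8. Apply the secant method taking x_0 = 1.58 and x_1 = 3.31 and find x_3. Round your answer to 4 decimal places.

1.9492

F(1.58) = -3.145044, F(3.31) = 19.385125
x_2 = 3.310000 − 19.385125·(3.310000 − 1.580000) / (19.385125 − (-3.145044)) = 3.310000 − (33.536267)/(22.530170) = 1.821495
F(1.821495) = -1.818907
x_3 = 1.821495 − (-1.818907)·(1.821495 − 3.310000) / (-1.818907 − 19.385125) = 1.821495 − (2.707452)/(-21.204032) = 1.949181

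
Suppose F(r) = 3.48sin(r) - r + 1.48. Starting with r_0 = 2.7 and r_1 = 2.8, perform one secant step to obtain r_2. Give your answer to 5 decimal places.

F(2.7) = 0.2672820, F(2.8) = -0.1542412
r_2 = 2.8000000 − (-0.1542412)·(2.8000000 − 2.7000000) / (-0.1542412 − 0.2672820) = 2.8000000 − (-0.0154241)/(-0.4215232) = 2.7634086

2.76341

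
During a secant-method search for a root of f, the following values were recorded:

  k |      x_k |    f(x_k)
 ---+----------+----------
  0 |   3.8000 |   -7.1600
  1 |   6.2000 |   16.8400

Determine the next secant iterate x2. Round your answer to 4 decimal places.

x2 = 6.2000 − 16.8400·(6.2000 − 3.8000) / (16.8400 − (-7.1600))
   = 6.2000 − (40.416000)/(24.000000) = 4.516000

4.5160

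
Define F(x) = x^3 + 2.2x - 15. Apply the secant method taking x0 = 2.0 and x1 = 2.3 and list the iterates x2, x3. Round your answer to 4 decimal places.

F(2.0) = -2.600000, F(2.3) = 2.227000
x2 = 2.300000 − 2.227000·(2.300000 − 2.000000) / (2.227000 − (-2.600000)) = 2.300000 − (0.668100)/(4.827000) = 2.161591
F(2.161591) = -0.144518
x3 = 2.161591 − (-0.144518)·(2.161591 − 2.300000) / (-0.144518 − 2.227000) = 2.161591 − (0.020003)/(-2.371518) = 2.170026

2.1616, 2.1700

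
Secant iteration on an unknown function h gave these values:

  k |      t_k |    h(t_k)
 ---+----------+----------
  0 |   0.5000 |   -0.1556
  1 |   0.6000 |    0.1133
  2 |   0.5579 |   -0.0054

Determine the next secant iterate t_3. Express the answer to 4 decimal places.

0.5598

t_3 = 0.5579 − (-0.0054)·(0.5579 − 0.6000) / (-0.0054 − 0.1133)
   = 0.5579 − (0.000227)/(-0.118700) = 0.559815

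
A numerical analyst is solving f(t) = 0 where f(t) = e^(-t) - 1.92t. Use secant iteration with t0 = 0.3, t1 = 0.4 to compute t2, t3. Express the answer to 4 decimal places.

0.3628, 0.3625

f(0.3) = 0.164818, f(0.4) = -0.097680
t2 = 0.400000 − (-0.097680)·(0.400000 − 0.300000) / (-0.097680 − 0.164818) = 0.400000 − (-0.009768)/(-0.262498) = 0.362788
f(0.362788) = -0.000820
t3 = 0.362788 − (-0.000820)·(0.362788 − 0.400000) / (-0.000820 − (-0.097680)) = 0.362788 − (0.000031)/(0.096860) = 0.362473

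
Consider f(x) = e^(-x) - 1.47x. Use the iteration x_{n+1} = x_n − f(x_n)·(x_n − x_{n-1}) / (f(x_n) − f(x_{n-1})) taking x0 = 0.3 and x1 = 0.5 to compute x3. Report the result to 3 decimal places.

0.439

f(0.3) = 0.29982, f(0.5) = -0.12847
x2 = 0.50000 − (-0.12847)·(0.50000 − 0.30000) / (-0.12847 − 0.29982) = 0.50000 − (-0.02569)/(-0.42829) = 0.44001
f(0.44001) = -0.00278
x3 = 0.44001 − (-0.00278)·(0.44001 − 0.50000) / (-0.00278 − (-0.12847)) = 0.44001 − (0.00017)/(0.12569) = 0.43868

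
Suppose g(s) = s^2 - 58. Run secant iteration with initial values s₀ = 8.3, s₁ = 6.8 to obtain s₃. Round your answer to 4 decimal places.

7.6179

g(8.3) = 10.890000, g(6.8) = -11.760000
s₂ = 6.800000 − (-11.760000)·(6.800000 − 8.300000) / (-11.760000 − 10.890000) = 6.800000 − (17.640000)/(-22.650000) = 7.578808
g(7.578808) = -0.561670
s₃ = 7.578808 − (-0.561670)·(7.578808 − 6.800000) / (-0.561670 − (-11.760000)) = 7.578808 − (-0.437433)/(11.198330) = 7.617870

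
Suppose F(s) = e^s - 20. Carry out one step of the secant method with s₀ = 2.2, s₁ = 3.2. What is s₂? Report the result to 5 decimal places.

2.90772

F(2.2) = -10.9749865, F(3.2) = 4.5325302
s₂ = 3.2000000 − 4.5325302·(3.2000000 − 2.2000000) / (4.5325302 − (-10.9749865)) = 3.2000000 − (4.5325302)/(15.5075167) = 2.9077204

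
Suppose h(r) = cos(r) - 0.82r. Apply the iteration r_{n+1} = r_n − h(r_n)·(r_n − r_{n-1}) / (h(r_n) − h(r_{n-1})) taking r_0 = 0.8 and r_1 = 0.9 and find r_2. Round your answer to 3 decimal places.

0.826

h(0.8) = 0.04071, h(0.9) = -0.11639
r_2 = 0.90000 − (-0.11639)·(0.90000 − 0.80000) / (-0.11639 − 0.04071) = 0.90000 − (-0.01164)/(-0.15710) = 0.82591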